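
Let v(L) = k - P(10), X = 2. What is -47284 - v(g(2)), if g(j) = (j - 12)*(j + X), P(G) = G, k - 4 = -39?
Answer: -47239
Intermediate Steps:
k = -35 (k = 4 - 39 = -35)
g(j) = (-12 + j)*(2 + j) (g(j) = (j - 12)*(j + 2) = (-12 + j)*(2 + j))
v(L) = -45 (v(L) = -35 - 1*10 = -35 - 10 = -45)
-47284 - v(g(2)) = -47284 - 1*(-45) = -47284 + 45 = -47239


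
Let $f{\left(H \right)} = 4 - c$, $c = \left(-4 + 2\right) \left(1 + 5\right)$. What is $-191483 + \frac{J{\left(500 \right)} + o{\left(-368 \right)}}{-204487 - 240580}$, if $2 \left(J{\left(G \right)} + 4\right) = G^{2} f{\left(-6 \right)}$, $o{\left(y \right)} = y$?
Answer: $- \frac{85224763989}{445067} \approx -1.9149 \cdot 10^{5}$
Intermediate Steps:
$c = -12$ ($c = \left(-2\right) 6 = -12$)
$f{\left(H \right)} = 16$ ($f{\left(H \right)} = 4 - -12 = 4 + 12 = 16$)
$J{\left(G \right)} = -4 + 8 G^{2}$ ($J{\left(G \right)} = -4 + \frac{G^{2} \cdot 16}{2} = -4 + \frac{16 G^{2}}{2} = -4 + 8 G^{2}$)
$-191483 + \frac{J{\left(500 \right)} + o{\left(-368 \right)}}{-204487 - 240580} = -191483 + \frac{\left(-4 + 8 \cdot 500^{2}\right) - 368}{-204487 - 240580} = -191483 + \frac{\left(-4 + 8 \cdot 250000\right) - 368}{-445067} = -191483 + \left(\left(-4 + 2000000\right) - 368\right) \left(- \frac{1}{445067}\right) = -191483 + \left(1999996 - 368\right) \left(- \frac{1}{445067}\right) = -191483 + 1999628 \left(- \frac{1}{445067}\right) = -191483 - \frac{1999628}{445067} = - \frac{85224763989}{445067}$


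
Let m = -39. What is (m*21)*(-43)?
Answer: 35217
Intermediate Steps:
(m*21)*(-43) = -39*21*(-43) = -819*(-43) = 35217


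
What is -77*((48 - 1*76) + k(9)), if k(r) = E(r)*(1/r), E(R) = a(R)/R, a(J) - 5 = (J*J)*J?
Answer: 118118/81 ≈ 1458.2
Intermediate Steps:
a(J) = 5 + J³ (a(J) = 5 + (J*J)*J = 5 + J²*J = 5 + J³)
E(R) = (5 + R³)/R
k(r) = (5 + r³)/r² (k(r) = ((5 + r³)/r)*(1/r) = ((5 + r³)/r)/r = (5 + r³)/r²)
-77*((48 - 1*76) + k(9)) = -77*((48 - 1*76) + (9 + 5/9²)) = -77*((48 - 76) + (9 + 5*(1/81))) = -77*(-28 + (9 + 5/81)) = -77*(-28 + 734/81) = -77*(-1534/81) = 118118/81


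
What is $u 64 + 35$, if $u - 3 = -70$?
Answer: $-4253$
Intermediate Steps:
$u = -67$ ($u = 3 - 70 = -67$)
$u 64 + 35 = \left(-67\right) 64 + 35 = -4288 + 35 = -4253$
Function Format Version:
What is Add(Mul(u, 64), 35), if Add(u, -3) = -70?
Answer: -4253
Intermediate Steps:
u = -67 (u = Add(3, -70) = -67)
Add(Mul(u, 64), 35) = Add(Mul(-67, 64), 35) = Add(-4288, 35) = -4253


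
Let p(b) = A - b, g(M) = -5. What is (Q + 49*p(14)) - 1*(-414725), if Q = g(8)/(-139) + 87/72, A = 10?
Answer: 1382872895/3336 ≈ 4.1453e+5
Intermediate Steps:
p(b) = 10 - b
Q = 4151/3336 (Q = -5/(-139) + 87/72 = -5*(-1/139) + 87*(1/72) = 5/139 + 29/24 = 4151/3336 ≈ 1.2443)
(Q + 49*p(14)) - 1*(-414725) = (4151/3336 + 49*(10 - 1*14)) - 1*(-414725) = (4151/3336 + 49*(10 - 14)) + 414725 = (4151/3336 + 49*(-4)) + 414725 = (4151/3336 - 196) + 414725 = -649705/3336 + 414725 = 1382872895/3336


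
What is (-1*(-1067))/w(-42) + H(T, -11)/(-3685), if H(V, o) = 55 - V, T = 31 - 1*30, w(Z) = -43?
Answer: -3934217/158455 ≈ -24.829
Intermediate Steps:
T = 1 (T = 31 - 30 = 1)
(-1*(-1067))/w(-42) + H(T, -11)/(-3685) = -1*(-1067)/(-43) + (55 - 1*1)/(-3685) = 1067*(-1/43) + (55 - 1)*(-1/3685) = -1067/43 + 54*(-1/3685) = -1067/43 - 54/3685 = -3934217/158455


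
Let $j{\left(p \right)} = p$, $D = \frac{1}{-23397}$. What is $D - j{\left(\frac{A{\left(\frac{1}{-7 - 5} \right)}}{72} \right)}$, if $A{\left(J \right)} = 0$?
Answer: $- \frac{1}{23397} \approx -4.2741 \cdot 10^{-5}$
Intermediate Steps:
$D = - \frac{1}{23397} \approx -4.2741 \cdot 10^{-5}$
$D - j{\left(\frac{A{\left(\frac{1}{-7 - 5} \right)}}{72} \right)} = - \frac{1}{23397} - \frac{0}{72} = - \frac{1}{23397} - 0 \cdot \frac{1}{72} = - \frac{1}{23397} - 0 = - \frac{1}{23397} + 0 = - \frac{1}{23397}$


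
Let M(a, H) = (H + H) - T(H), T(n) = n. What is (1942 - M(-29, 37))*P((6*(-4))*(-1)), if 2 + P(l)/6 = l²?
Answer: 6560820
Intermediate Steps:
M(a, H) = H (M(a, H) = (H + H) - H = 2*H - H = H)
P(l) = -12 + 6*l²
(1942 - M(-29, 37))*P((6*(-4))*(-1)) = (1942 - 1*37)*(-12 + 6*((6*(-4))*(-1))²) = (1942 - 37)*(-12 + 6*(-24*(-1))²) = 1905*(-12 + 6*24²) = 1905*(-12 + 6*576) = 1905*(-12 + 3456) = 1905*3444 = 6560820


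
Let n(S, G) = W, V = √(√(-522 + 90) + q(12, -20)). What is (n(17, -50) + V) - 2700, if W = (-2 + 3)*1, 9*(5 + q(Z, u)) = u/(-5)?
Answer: -2699 + √(-41 + 108*I*√3)/3 ≈ -2696.1 + 3.594*I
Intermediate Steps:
q(Z, u) = -5 - u/45 (q(Z, u) = -5 + (u/(-5))/9 = -5 + (u*(-⅕))/9 = -5 + (-u/5)/9 = -5 - u/45)
V = √(-41/9 + 12*I*√3) (V = √(√(-522 + 90) + (-5 - 1/45*(-20))) = √(√(-432) + (-5 + 4/9)) = √(12*I*√3 - 41/9) = √(-41/9 + 12*I*√3) ≈ 2.8916 + 3.594*I)
W = 1 (W = 1*1 = 1)
n(S, G) = 1
(n(17, -50) + V) - 2700 = (1 + √(-41 + 108*I*√3)/3) - 2700 = -2699 + √(-41 + 108*I*√3)/3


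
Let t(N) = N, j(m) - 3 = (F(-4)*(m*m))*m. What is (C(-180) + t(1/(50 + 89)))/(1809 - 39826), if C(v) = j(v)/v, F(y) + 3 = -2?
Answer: 1351080079/317061780 ≈ 4.2613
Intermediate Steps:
F(y) = -5 (F(y) = -3 - 2 = -5)
j(m) = 3 - 5*m³ (j(m) = 3 + (-5*m*m)*m = 3 + (-5*m²)*m = 3 - 5*m³)
C(v) = (3 - 5*v³)/v
(C(-180) + t(1/(50 + 89)))/(1809 - 39826) = ((3 - 5*(-180)³)/(-180) + 1/(50 + 89))/(1809 - 39826) = (-(3 - 5*(-5832000))/180 + 1/139)/(-38017) = (-(3 + 29160000)/180 + 1/139)*(-1/38017) = (-1/180*29160003 + 1/139)*(-1/38017) = (-9720001/60 + 1/139)*(-1/38017) = -1351080079/8340*(-1/38017) = 1351080079/317061780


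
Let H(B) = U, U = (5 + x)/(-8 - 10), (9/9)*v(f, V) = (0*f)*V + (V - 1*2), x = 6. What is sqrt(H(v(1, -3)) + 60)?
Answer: sqrt(2138)/6 ≈ 7.7064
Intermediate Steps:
v(f, V) = -2 + V (v(f, V) = (0*f)*V + (V - 1*2) = 0*V + (V - 2) = 0 + (-2 + V) = -2 + V)
U = -11/18 (U = (5 + 6)/(-8 - 10) = 11/(-18) = 11*(-1/18) = -11/18 ≈ -0.61111)
H(B) = -11/18
sqrt(H(v(1, -3)) + 60) = sqrt(-11/18 + 60) = sqrt(1069/18) = sqrt(2138)/6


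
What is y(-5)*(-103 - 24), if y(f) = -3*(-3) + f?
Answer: -508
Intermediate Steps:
y(f) = 9 + f
y(-5)*(-103 - 24) = (9 - 5)*(-103 - 24) = 4*(-127) = -508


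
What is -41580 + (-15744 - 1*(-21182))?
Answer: -36142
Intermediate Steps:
-41580 + (-15744 - 1*(-21182)) = -41580 + (-15744 + 21182) = -41580 + 5438 = -36142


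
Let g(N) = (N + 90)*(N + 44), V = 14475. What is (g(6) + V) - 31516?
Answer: -12241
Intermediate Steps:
g(N) = (44 + N)*(90 + N) (g(N) = (90 + N)*(44 + N) = (44 + N)*(90 + N))
(g(6) + V) - 31516 = ((3960 + 6² + 134*6) + 14475) - 31516 = ((3960 + 36 + 804) + 14475) - 31516 = (4800 + 14475) - 31516 = 19275 - 31516 = -12241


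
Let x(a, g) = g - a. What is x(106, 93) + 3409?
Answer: 3396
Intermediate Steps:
x(106, 93) + 3409 = (93 - 1*106) + 3409 = (93 - 106) + 3409 = -13 + 3409 = 3396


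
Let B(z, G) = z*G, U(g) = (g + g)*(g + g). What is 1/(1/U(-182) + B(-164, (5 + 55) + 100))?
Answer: -132496/3476695039 ≈ -3.8110e-5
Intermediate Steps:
U(g) = 4*g² (U(g) = (2*g)*(2*g) = 4*g²)
B(z, G) = G*z
1/(1/U(-182) + B(-164, (5 + 55) + 100)) = 1/(1/(4*(-182)²) + ((5 + 55) + 100)*(-164)) = 1/(1/(4*33124) + (60 + 100)*(-164)) = 1/(1/132496 + 160*(-164)) = 1/(1/132496 - 26240) = 1/(-3476695039/132496) = -132496/3476695039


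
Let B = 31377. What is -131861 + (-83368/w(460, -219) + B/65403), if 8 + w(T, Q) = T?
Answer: -325294482268/2463513 ≈ -1.3205e+5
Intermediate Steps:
w(T, Q) = -8 + T
-131861 + (-83368/w(460, -219) + B/65403) = -131861 + (-83368/(-8 + 460) + 31377/65403) = -131861 + (-83368/452 + 31377*(1/65403)) = -131861 + (-83368*1/452 + 10459/21801) = -131861 + (-20842/113 + 10459/21801) = -131861 - 453194575/2463513 = -325294482268/2463513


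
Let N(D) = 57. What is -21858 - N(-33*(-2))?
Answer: -21915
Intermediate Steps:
-21858 - N(-33*(-2)) = -21858 - 1*57 = -21858 - 57 = -21915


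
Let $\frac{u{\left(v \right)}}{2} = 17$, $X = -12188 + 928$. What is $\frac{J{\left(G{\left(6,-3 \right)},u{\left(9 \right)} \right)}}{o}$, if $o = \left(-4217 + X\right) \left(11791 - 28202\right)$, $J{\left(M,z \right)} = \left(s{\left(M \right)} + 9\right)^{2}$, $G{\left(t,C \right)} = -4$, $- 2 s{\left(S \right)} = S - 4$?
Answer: $\frac{169}{253993047} \approx 6.6537 \cdot 10^{-7}$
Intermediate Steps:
$s{\left(S \right)} = 2 - \frac{S}{2}$ ($s{\left(S \right)} = - \frac{S - 4}{2} = - \frac{-4 + S}{2} = 2 - \frac{S}{2}$)
$X = -11260$
$u{\left(v \right)} = 34$ ($u{\left(v \right)} = 2 \cdot 17 = 34$)
$J{\left(M,z \right)} = \left(11 - \frac{M}{2}\right)^{2}$ ($J{\left(M,z \right)} = \left(\left(2 - \frac{M}{2}\right) + 9\right)^{2} = \left(11 - \frac{M}{2}\right)^{2}$)
$o = 253993047$ ($o = \left(-4217 - 11260\right) \left(11791 - 28202\right) = \left(-15477\right) \left(-16411\right) = 253993047$)
$\frac{J{\left(G{\left(6,-3 \right)},u{\left(9 \right)} \right)}}{o} = \frac{\frac{1}{4} \left(-22 - 4\right)^{2}}{253993047} = \frac{\left(-26\right)^{2}}{4} \cdot \frac{1}{253993047} = \frac{1}{4} \cdot 676 \cdot \frac{1}{253993047} = 169 \cdot \frac{1}{253993047} = \frac{169}{253993047}$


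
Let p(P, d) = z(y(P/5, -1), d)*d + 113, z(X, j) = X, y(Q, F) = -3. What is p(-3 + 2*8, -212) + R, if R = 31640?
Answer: 32389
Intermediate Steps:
p(P, d) = 113 - 3*d (p(P, d) = -3*d + 113 = 113 - 3*d)
p(-3 + 2*8, -212) + R = (113 - 3*(-212)) + 31640 = (113 + 636) + 31640 = 749 + 31640 = 32389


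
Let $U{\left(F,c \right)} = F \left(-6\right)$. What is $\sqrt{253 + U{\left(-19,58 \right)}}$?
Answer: $\sqrt{367} \approx 19.157$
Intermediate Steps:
$U{\left(F,c \right)} = - 6 F$
$\sqrt{253 + U{\left(-19,58 \right)}} = \sqrt{253 - -114} = \sqrt{253 + 114} = \sqrt{367}$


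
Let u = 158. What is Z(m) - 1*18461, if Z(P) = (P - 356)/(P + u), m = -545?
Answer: -7143506/387 ≈ -18459.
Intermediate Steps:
Z(P) = (-356 + P)/(158 + P) (Z(P) = (P - 356)/(P + 158) = (-356 + P)/(158 + P))
Z(m) - 1*18461 = (-356 - 545)/(158 - 545) - 1*18461 = -901/(-387) - 18461 = -1/387*(-901) - 18461 = 901/387 - 18461 = -7143506/387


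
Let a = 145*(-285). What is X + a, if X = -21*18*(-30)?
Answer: -29985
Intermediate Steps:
X = 11340 (X = -378*(-30) = 11340)
a = -41325
X + a = 11340 - 41325 = -29985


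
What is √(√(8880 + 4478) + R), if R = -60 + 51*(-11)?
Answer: √(-621 + √13358) ≈ 22.482*I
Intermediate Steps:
R = -621 (R = -60 - 561 = -621)
√(√(8880 + 4478) + R) = √(√(8880 + 4478) - 621) = √(√13358 - 621) = √(-621 + √13358)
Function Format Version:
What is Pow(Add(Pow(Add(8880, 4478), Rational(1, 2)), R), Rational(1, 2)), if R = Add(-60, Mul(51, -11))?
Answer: Pow(Add(-621, Pow(13358, Rational(1, 2))), Rational(1, 2)) ≈ Mul(22.482, I)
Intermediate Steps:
R = -621 (R = Add(-60, -561) = -621)
Pow(Add(Pow(Add(8880, 4478), Rational(1, 2)), R), Rational(1, 2)) = Pow(Add(Pow(Add(8880, 4478), Rational(1, 2)), -621), Rational(1, 2)) = Pow(Add(Pow(13358, Rational(1, 2)), -621), Rational(1, 2)) = Pow(Add(-621, Pow(13358, Rational(1, 2))), Rational(1, 2))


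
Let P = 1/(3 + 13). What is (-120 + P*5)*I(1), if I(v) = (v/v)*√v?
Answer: -1915/16 ≈ -119.69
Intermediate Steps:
I(v) = √v (I(v) = 1*√v = √v)
P = 1/16 ≈ 0.062500
(-120 + P*5)*I(1) = (-120 + (1/16)*5)*√1 = (-120 + 5/16)*1 = -1915/16*1 = -1915/16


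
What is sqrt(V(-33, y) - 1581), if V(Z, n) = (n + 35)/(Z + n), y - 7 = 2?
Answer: I*sqrt(56982)/6 ≈ 39.785*I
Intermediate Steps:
y = 9 (y = 7 + 2 = 9)
V(Z, n) = (35 + n)/(Z + n)
sqrt(V(-33, y) - 1581) = sqrt((35 + 9)/(-33 + 9) - 1581) = sqrt(44/(-24) - 1581) = sqrt(-1/24*44 - 1581) = sqrt(-11/6 - 1581) = sqrt(-9497/6) = I*sqrt(56982)/6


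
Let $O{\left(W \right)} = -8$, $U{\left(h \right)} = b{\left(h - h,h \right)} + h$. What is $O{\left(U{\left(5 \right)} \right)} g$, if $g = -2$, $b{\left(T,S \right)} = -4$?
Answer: $16$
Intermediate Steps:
$U{\left(h \right)} = -4 + h$
$O{\left(U{\left(5 \right)} \right)} g = \left(-8\right) \left(-2\right) = 16$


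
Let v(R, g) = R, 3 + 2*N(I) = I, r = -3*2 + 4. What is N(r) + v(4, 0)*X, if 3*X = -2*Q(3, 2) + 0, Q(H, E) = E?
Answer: -47/6 ≈ -7.8333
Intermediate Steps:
r = -2 (r = -6 + 4 = -2)
N(I) = -3/2 + I/2
X = -4/3 (X = (-2*2 + 0)/3 = (-4 + 0)/3 = (1/3)*(-4) = -4/3 ≈ -1.3333)
N(r) + v(4, 0)*X = (-3/2 + (1/2)*(-2)) + 4*(-4/3) = (-3/2 - 1) - 16/3 = -5/2 - 16/3 = -47/6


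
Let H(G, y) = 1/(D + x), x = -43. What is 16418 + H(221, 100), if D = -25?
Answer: 1116423/68 ≈ 16418.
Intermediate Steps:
H(G, y) = -1/68 (H(G, y) = 1/(-25 - 43) = 1/(-68) = -1/68)
16418 + H(221, 100) = 16418 - 1/68 = 1116423/68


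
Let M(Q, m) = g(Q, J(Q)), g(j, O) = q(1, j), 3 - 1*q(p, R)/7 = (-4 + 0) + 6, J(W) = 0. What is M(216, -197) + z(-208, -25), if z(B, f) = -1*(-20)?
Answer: 27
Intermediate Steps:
q(p, R) = 7 (q(p, R) = 21 - 7*((-4 + 0) + 6) = 21 - 7*(-4 + 6) = 21 - 7*2 = 21 - 14 = 7)
z(B, f) = 20
g(j, O) = 7
M(Q, m) = 7
M(216, -197) + z(-208, -25) = 7 + 20 = 27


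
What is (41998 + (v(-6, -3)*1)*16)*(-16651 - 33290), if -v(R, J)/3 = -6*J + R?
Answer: -2068656102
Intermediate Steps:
v(R, J) = -3*R + 18*J (v(R, J) = -3*(-6*J + R) = -3*(R - 6*J) = -3*R + 18*J)
(41998 + (v(-6, -3)*1)*16)*(-16651 - 33290) = (41998 + ((-3*(-6) + 18*(-3))*1)*16)*(-16651 - 33290) = (41998 + ((18 - 54)*1)*16)*(-49941) = (41998 - 36*1*16)*(-49941) = (41998 - 36*16)*(-49941) = (41998 - 576)*(-49941) = 41422*(-49941) = -2068656102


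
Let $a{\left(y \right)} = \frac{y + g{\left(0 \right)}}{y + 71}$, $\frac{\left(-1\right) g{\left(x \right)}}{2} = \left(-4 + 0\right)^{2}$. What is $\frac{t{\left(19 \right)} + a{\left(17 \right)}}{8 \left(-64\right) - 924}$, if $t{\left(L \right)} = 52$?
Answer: $- \frac{4561}{126368} \approx -0.036093$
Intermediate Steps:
$g{\left(x \right)} = -32$ ($g{\left(x \right)} = - 2 \left(-4 + 0\right)^{2} = - 2 \left(-4\right)^{2} = \left(-2\right) 16 = -32$)
$a{\left(y \right)} = \frac{-32 + y}{71 + y}$ ($a{\left(y \right)} = \frac{y - 32}{y + 71} = \frac{-32 + y}{71 + y}$)
$\frac{t{\left(19 \right)} + a{\left(17 \right)}}{8 \left(-64\right) - 924} = \frac{52 + \frac{-32 + 17}{71 + 17}}{8 \left(-64\right) - 924} = \frac{52 + \frac{1}{88} \left(-15\right)}{-512 - 924} = \frac{52 + \frac{1}{88} \left(-15\right)}{-1436} = \left(52 - \frac{15}{88}\right) \left(- \frac{1}{1436}\right) = \frac{4561}{88} \left(- \frac{1}{1436}\right) = - \frac{4561}{126368}$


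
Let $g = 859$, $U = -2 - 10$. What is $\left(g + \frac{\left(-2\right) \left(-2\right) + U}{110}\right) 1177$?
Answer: $\frac{5054787}{5} \approx 1.011 \cdot 10^{6}$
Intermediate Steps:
$U = -12$ ($U = -2 - 10 = -12$)
$\left(g + \frac{\left(-2\right) \left(-2\right) + U}{110}\right) 1177 = \left(859 + \frac{\left(-2\right) \left(-2\right) - 12}{110}\right) 1177 = \left(859 + \left(4 - 12\right) \frac{1}{110}\right) 1177 = \left(859 - \frac{4}{55}\right) 1177 = \frac{47241}{55} \cdot 1177 = \frac{5054787}{5}$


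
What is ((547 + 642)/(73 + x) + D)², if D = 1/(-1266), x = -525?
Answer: 566802696769/81862365456 ≈ 6.9239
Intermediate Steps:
D = -1/1266 ≈ -0.00078989
((547 + 642)/(73 + x) + D)² = ((547 + 642)/(73 - 525) - 1/1266)² = (1189/(-452) - 1/1266)² = (1189*(-1/452) - 1/1266)² = (-1189/452 - 1/1266)² = (-752863/286116)² = 566802696769/81862365456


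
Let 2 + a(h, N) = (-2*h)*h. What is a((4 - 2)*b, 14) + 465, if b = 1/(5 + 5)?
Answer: 11573/25 ≈ 462.92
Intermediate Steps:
b = ⅒ (b = 1/10 = ⅒ ≈ 0.10000)
a(h, N) = -2 - 2*h² (a(h, N) = -2 + (-2*h)*h = -2 - 2*h²)
a((4 - 2)*b, 14) + 465 = (-2 - 2*(4 - 2)²/100) + 465 = (-2 - 2*(2*(⅒))²) + 465 = (-2 - 2*(⅕)²) + 465 = (-2 - 2*1/25) + 465 = (-2 - 2/25) + 465 = -52/25 + 465 = 11573/25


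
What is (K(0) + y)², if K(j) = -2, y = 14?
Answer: 144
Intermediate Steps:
(K(0) + y)² = (-2 + 14)² = 12² = 144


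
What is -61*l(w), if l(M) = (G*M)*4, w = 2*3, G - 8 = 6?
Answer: -20496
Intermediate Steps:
G = 14 (G = 8 + 6 = 14)
w = 6
l(M) = 56*M (l(M) = (14*M)*4 = 56*M)
-61*l(w) = -3416*6 = -61*336 = -20496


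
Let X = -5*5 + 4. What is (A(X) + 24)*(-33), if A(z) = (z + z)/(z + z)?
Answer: -825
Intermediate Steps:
X = -21 (X = -25 + 4 = -21)
A(z) = 1 (A(z) = (2*z)/((2*z)) = (2*z)*(1/(2*z)) = 1)
(A(X) + 24)*(-33) = (1 + 24)*(-33) = 25*(-33) = -825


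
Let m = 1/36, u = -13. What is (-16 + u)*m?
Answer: -29/36 ≈ -0.80556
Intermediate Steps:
m = 1/36 ≈ 0.027778
(-16 + u)*m = (-16 - 13)*(1/36) = -29*1/36 = -29/36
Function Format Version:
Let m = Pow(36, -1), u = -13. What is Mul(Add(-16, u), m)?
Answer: Rational(-29, 36) ≈ -0.80556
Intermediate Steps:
m = Rational(1, 36) ≈ 0.027778
Mul(Add(-16, u), m) = Mul(Add(-16, -13), Rational(1, 36)) = Mul(-29, Rational(1, 36)) = Rational(-29, 36)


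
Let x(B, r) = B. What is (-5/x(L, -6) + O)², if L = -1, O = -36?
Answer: 961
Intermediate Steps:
(-5/x(L, -6) + O)² = (-5/(-1) - 36)² = (-5*(-1) - 36)² = (5 - 36)² = (-31)² = 961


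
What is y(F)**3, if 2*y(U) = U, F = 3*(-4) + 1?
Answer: -1331/8 ≈ -166.38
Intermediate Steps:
F = -11 (F = -12 + 1 = -11)
y(U) = U/2
y(F)**3 = ((1/2)*(-11))**3 = (-11/2)**3 = -1331/8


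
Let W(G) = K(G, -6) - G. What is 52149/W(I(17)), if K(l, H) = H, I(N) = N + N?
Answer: -52149/40 ≈ -1303.7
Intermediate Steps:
I(N) = 2*N
W(G) = -6 - G
52149/W(I(17)) = 52149/(-6 - 2*17) = 52149/(-6 - 1*34) = 52149/(-6 - 34) = 52149/(-40) = 52149*(-1/40) = -52149/40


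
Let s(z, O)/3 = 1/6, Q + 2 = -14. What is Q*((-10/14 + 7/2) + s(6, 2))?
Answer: -368/7 ≈ -52.571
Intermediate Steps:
Q = -16 (Q = -2 - 14 = -16)
s(z, O) = ½ (s(z, O) = 3/6 = 3*(⅙) = ½)
Q*((-10/14 + 7/2) + s(6, 2)) = -16*((-10/14 + 7/2) + ½) = -16*((-10*1/14 + 7*(½)) + ½) = -16*((-5/7 + 7/2) + ½) = -16*(39/14 + ½) = -16*23/7 = -368/7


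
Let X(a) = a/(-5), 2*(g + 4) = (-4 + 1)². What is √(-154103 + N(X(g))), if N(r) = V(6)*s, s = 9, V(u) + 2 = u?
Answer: I*√154067 ≈ 392.51*I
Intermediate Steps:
V(u) = -2 + u
g = ½ (g = -4 + (-4 + 1)²/2 = -4 + (½)*(-3)² = -4 + (½)*9 = -4 + 9/2 = ½ ≈ 0.50000)
X(a) = -a/5 (X(a) = a*(-⅕) = -a/5)
N(r) = 36 (N(r) = (-2 + 6)*9 = 4*9 = 36)
√(-154103 + N(X(g))) = √(-154103 + 36) = √(-154067) = I*√154067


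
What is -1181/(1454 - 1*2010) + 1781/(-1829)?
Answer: 1169813/1016924 ≈ 1.1503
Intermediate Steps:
-1181/(1454 - 1*2010) + 1781/(-1829) = -1181/(1454 - 2010) + 1781*(-1/1829) = -1181/(-556) - 1781/1829 = -1181*(-1/556) - 1781/1829 = 1181/556 - 1781/1829 = 1169813/1016924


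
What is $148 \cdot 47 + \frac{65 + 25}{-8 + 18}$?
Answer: $6965$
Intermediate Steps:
$148 \cdot 47 + \frac{65 + 25}{-8 + 18} = 6956 + \frac{90}{10} = 6956 + 90 \cdot \frac{1}{10} = 6956 + 9 = 6965$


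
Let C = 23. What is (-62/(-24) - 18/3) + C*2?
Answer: 511/12 ≈ 42.583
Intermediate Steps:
(-62/(-24) - 18/3) + C*2 = (-62/(-24) - 18/3) + 23*2 = (-62*(-1/24) - 18*⅓) + 46 = (31/12 - 6) + 46 = -41/12 + 46 = 511/12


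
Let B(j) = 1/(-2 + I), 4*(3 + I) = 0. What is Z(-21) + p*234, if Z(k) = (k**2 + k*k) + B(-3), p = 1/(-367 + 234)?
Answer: 585227/665 ≈ 880.04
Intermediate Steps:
I = -3 (I = -3 + (1/4)*0 = -3 + 0 = -3)
B(j) = -1/5 (B(j) = 1/(-2 - 3) = 1/(-5) = -1/5)
p = -1/133 (p = 1/(-133) = -1/133 ≈ -0.0075188)
Z(k) = -1/5 + 2*k**2 (Z(k) = (k**2 + k*k) - 1/5 = (k**2 + k**2) - 1/5 = 2*k**2 - 1/5 = -1/5 + 2*k**2)
Z(-21) + p*234 = (-1/5 + 2*(-21)**2) - 1/133*234 = (-1/5 + 2*441) - 234/133 = (-1/5 + 882) - 234/133 = 4409/5 - 234/133 = 585227/665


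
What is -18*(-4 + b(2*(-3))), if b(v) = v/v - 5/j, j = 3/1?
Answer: 84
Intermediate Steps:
j = 3 (j = 3*1 = 3)
b(v) = -⅔ (b(v) = v/v - 5/3 = 1 - 5*⅓ = 1 - 5/3 = -⅔)
-18*(-4 + b(2*(-3))) = -18*(-4 - ⅔) = -18*(-14/3) = 84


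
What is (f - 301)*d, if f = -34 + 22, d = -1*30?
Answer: 9390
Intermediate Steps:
d = -30
f = -12
(f - 301)*d = (-12 - 301)*(-30) = -313*(-30) = 9390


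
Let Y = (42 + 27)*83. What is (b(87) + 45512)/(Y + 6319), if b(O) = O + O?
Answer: 22843/6023 ≈ 3.7926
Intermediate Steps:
Y = 5727 (Y = 69*83 = 5727)
b(O) = 2*O
(b(87) + 45512)/(Y + 6319) = (2*87 + 45512)/(5727 + 6319) = (174 + 45512)/12046 = 45686*(1/12046) = 22843/6023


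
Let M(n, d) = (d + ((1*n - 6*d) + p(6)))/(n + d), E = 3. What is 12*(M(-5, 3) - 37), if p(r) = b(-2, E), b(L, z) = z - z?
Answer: -324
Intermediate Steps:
b(L, z) = 0
p(r) = 0
M(n, d) = (n - 5*d)/(d + n) (M(n, d) = (d + ((1*n - 6*d) + 0))/(n + d) = (d + ((n - 6*d) + 0))/(d + n) = (d + (n - 6*d))/(d + n) = (n - 5*d)/(d + n))
12*(M(-5, 3) - 37) = 12*((-5 - 5*3)/(3 - 5) - 37) = 12*((-5 - 15)/(-2) - 37) = 12*(-1/2*(-20) - 37) = 12*(10 - 37) = 12*(-27) = -324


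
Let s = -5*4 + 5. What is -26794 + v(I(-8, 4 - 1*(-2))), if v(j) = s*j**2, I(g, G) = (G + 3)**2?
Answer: -125209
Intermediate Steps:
I(g, G) = (3 + G)**2
s = -15 (s = -20 + 5 = -15)
v(j) = -15*j**2
-26794 + v(I(-8, 4 - 1*(-2))) = -26794 - 15*(3 + (4 - 1*(-2)))**4 = -26794 - 15*(3 + (4 + 2))**4 = -26794 - 15*(3 + 6)**4 = -26794 - 15*(9**2)**2 = -26794 - 15*81**2 = -26794 - 15*6561 = -26794 - 98415 = -125209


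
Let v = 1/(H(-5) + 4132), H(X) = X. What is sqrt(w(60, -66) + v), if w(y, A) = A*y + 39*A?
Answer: I*sqrt(111287926759)/4127 ≈ 80.833*I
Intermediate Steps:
w(y, A) = 39*A + A*y
v = 1/4127 (v = 1/(-5 + 4132) = 1/4127 ≈ 0.00024231)
sqrt(w(60, -66) + v) = sqrt(-66*(39 + 60) + 1/4127) = sqrt(-66*99 + 1/4127) = sqrt(-6534 + 1/4127) = sqrt(-26965817/4127) = I*sqrt(111287926759)/4127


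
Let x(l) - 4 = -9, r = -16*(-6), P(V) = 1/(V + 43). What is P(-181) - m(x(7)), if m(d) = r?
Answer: -13249/138 ≈ -96.007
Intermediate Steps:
P(V) = 1/(43 + V)
r = 96
x(l) = -5 (x(l) = 4 - 9 = -5)
m(d) = 96
P(-181) - m(x(7)) = 1/(43 - 181) - 1*96 = 1/(-138) - 96 = -1/138 - 96 = -13249/138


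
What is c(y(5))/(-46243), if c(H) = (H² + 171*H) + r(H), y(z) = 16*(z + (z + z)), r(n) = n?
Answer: -98880/46243 ≈ -2.1383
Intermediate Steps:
y(z) = 48*z (y(z) = 16*(z + 2*z) = 16*(3*z) = 48*z)
c(H) = H² + 172*H (c(H) = (H² + 171*H) + H = H² + 172*H)
c(y(5))/(-46243) = ((48*5)*(172 + 48*5))/(-46243) = (240*(172 + 240))*(-1/46243) = (240*412)*(-1/46243) = 98880*(-1/46243) = -98880/46243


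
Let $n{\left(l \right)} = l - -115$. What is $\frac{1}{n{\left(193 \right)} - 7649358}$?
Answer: $- \frac{1}{7649050} \approx -1.3074 \cdot 10^{-7}$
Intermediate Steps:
$n{\left(l \right)} = 115 + l$ ($n{\left(l \right)} = l + 115 = 115 + l$)
$\frac{1}{n{\left(193 \right)} - 7649358} = \frac{1}{\left(115 + 193\right) - 7649358} = \frac{1}{308 - 7649358} = \frac{1}{-7649050} = - \frac{1}{7649050}$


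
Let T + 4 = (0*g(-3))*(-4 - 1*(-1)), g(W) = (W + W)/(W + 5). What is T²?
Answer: 16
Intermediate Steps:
g(W) = 2*W/(5 + W) (g(W) = (2*W)/(5 + W) = 2*W/(5 + W))
T = -4 (T = -4 + (0*(2*(-3)/(5 - 3)))*(-4 - 1*(-1)) = -4 + (0*(2*(-3)/2))*(-4 + 1) = -4 + (0*(2*(-3)*(½)))*(-3) = -4 + (0*(-3))*(-3) = -4 + 0*(-3) = -4 + 0 = -4)
T² = (-4)² = 16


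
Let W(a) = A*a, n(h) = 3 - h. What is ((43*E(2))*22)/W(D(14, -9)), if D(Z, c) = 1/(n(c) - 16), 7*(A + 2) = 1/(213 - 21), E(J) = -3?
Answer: -15257088/2687 ≈ -5678.1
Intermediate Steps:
A = -2687/1344 (A = -2 + 1/(7*(213 - 21)) = -2 + (⅐)/192 = -2 + (⅐)*(1/192) = -2 + 1/1344 = -2687/1344 ≈ -1.9993)
D(Z, c) = 1/(-13 - c) (D(Z, c) = 1/((3 - c) - 16) = 1/(-13 - c))
W(a) = -2687*a/1344
((43*E(2))*22)/W(D(14, -9)) = ((43*(-3))*22)/((-(-2687)/(1344*(13 - 9)))) = (-129*22)/((-(-2687)/(1344*4))) = -2838/((-(-2687)/(1344*4))) = -2838/((-2687/1344*(-¼))) = -2838/2687/5376 = -2838*5376/2687 = -15257088/2687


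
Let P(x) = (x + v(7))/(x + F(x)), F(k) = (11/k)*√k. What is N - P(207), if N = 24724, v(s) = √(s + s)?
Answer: 219283664585/8869622 - 42849*√14/8869622 + 33*√322/8869622 + 6831*√23/8869622 ≈ 24723.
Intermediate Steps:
v(s) = √2*√s (v(s) = √(2*s) = √2*√s)
F(k) = 11/√k
P(x) = (x + √14)/(x + 11/√x) (P(x) = (x + √2*√7)/(x + 11/√x) = (x + √14)/(x + 11/√x))
N - P(207) = 24724 - √207*(207 + √14)/(11 + 207^(3/2)) = 24724 - 3*√23*(207 + √14)/(11 + 621*√23)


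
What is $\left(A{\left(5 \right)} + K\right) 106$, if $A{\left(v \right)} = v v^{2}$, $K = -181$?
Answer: $-5936$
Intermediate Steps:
$A{\left(v \right)} = v^{3}$
$\left(A{\left(5 \right)} + K\right) 106 = \left(5^{3} - 181\right) 106 = \left(125 - 181\right) 106 = \left(-56\right) 106 = -5936$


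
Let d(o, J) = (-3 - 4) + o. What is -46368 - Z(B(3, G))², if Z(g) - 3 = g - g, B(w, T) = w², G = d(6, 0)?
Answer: -46377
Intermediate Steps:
d(o, J) = -7 + o
G = -1 (G = -7 + 6 = -1)
Z(g) = 3 (Z(g) = 3 + (g - g) = 3 + 0 = 3)
-46368 - Z(B(3, G))² = -46368 - 1*3² = -46368 - 1*9 = -46368 - 9 = -46377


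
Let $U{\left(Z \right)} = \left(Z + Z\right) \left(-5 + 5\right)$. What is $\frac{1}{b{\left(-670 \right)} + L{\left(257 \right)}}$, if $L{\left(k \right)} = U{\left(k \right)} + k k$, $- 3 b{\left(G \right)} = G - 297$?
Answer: $\frac{3}{199114} \approx 1.5067 \cdot 10^{-5}$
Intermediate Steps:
$b{\left(G \right)} = 99 - \frac{G}{3}$ ($b{\left(G \right)} = - \frac{G - 297}{3} = - \frac{-297 + G}{3} = 99 - \frac{G}{3}$)
$U{\left(Z \right)} = 0$ ($U{\left(Z \right)} = 2 Z 0 = 0$)
$L{\left(k \right)} = k^{2}$ ($L{\left(k \right)} = 0 + k k = 0 + k^{2} = k^{2}$)
$\frac{1}{b{\left(-670 \right)} + L{\left(257 \right)}} = \frac{1}{\left(99 - - \frac{670}{3}\right) + 257^{2}} = \frac{1}{\left(99 + \frac{670}{3}\right) + 66049} = \frac{1}{\frac{967}{3} + 66049} = \frac{1}{\frac{199114}{3}} = \frac{3}{199114}$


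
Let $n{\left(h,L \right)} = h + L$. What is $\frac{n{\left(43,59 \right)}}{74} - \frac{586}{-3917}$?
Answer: $\frac{221449}{144929} \approx 1.528$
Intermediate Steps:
$n{\left(h,L \right)} = L + h$
$\frac{n{\left(43,59 \right)}}{74} - \frac{586}{-3917} = \frac{59 + 43}{74} - \frac{586}{-3917} = 102 \cdot \frac{1}{74} - - \frac{586}{3917} = \frac{51}{37} + \frac{586}{3917} = \frac{221449}{144929}$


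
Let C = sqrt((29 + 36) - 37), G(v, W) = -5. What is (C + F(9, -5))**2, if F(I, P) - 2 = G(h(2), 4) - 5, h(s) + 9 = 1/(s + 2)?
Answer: 92 - 32*sqrt(7) ≈ 7.3360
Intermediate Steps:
h(s) = -9 + 1/(2 + s) (h(s) = -9 + 1/(s + 2) = -9 + 1/(2 + s))
F(I, P) = -8 (F(I, P) = 2 + (-5 - 5) = 2 - 10 = -8)
C = 2*sqrt(7) (C = sqrt(65 - 37) = sqrt(28) = 2*sqrt(7) ≈ 5.2915)
(C + F(9, -5))**2 = (2*sqrt(7) - 8)**2 = (-8 + 2*sqrt(7))**2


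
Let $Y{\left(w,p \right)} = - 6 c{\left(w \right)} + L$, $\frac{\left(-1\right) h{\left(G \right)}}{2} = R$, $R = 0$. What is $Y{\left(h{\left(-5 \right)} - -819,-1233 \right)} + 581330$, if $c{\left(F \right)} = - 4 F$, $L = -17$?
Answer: $600969$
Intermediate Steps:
$h{\left(G \right)} = 0$ ($h{\left(G \right)} = \left(-2\right) 0 = 0$)
$Y{\left(w,p \right)} = -17 + 24 w$ ($Y{\left(w,p \right)} = - 6 \left(- 4 w\right) - 17 = 24 w - 17 = -17 + 24 w$)
$Y{\left(h{\left(-5 \right)} - -819,-1233 \right)} + 581330 = \left(-17 + 24 \left(0 - -819\right)\right) + 581330 = \left(-17 + 24 \left(0 + 819\right)\right) + 581330 = \left(-17 + 24 \cdot 819\right) + 581330 = \left(-17 + 19656\right) + 581330 = 19639 + 581330 = 600969$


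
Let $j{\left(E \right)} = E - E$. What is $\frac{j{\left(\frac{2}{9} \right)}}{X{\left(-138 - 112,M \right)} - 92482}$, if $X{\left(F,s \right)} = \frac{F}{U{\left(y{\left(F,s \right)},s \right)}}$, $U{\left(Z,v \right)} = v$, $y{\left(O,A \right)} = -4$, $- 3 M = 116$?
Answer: $0$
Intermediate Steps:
$M = - \frac{116}{3}$ ($M = \left(- \frac{1}{3}\right) 116 = - \frac{116}{3} \approx -38.667$)
$X{\left(F,s \right)} = \frac{F}{s}$
$j{\left(E \right)} = 0$
$\frac{j{\left(\frac{2}{9} \right)}}{X{\left(-138 - 112,M \right)} - 92482} = \frac{0}{\frac{-138 - 112}{- \frac{116}{3}} - 92482} = \frac{0}{\left(-250\right) \left(- \frac{3}{116}\right) - 92482} = \frac{0}{\frac{375}{58} - 92482} = \frac{0}{- \frac{5363581}{58}} = 0 \left(- \frac{58}{5363581}\right) = 0$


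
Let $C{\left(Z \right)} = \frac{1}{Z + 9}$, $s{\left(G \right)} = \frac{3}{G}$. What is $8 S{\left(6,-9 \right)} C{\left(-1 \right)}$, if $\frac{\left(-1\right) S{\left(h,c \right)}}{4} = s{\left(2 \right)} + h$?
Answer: $-30$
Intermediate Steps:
$S{\left(h,c \right)} = -6 - 4 h$ ($S{\left(h,c \right)} = - 4 \left(\frac{3}{2} + h\right) = -6 - 4 h$)
$C{\left(Z \right)} = \frac{1}{9 + Z}$
$8 S{\left(6,-9 \right)} C{\left(-1 \right)} = \frac{8 \left(-6 - 24\right)}{9 - 1} = \frac{8 \left(-6 - 24\right)}{8} = 8 \left(-30\right) \frac{1}{8} = \left(-240\right) \frac{1}{8} = -30$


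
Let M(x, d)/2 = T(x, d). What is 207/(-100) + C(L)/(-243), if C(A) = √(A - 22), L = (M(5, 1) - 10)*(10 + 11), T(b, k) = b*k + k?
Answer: -207/100 - 2*√5/243 ≈ -2.0884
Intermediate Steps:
T(b, k) = k + b*k
M(x, d) = 2*d*(1 + x) (M(x, d) = 2*(d*(1 + x)) = 2*d*(1 + x))
L = 42 (L = (2*1*(1 + 5) - 10)*(10 + 11) = (2*1*6 - 10)*21 = (12 - 10)*21 = 2*21 = 42)
C(A) = √(-22 + A)
207/(-100) + C(L)/(-243) = 207/(-100) + √(-22 + 42)/(-243) = 207*(-1/100) + √20*(-1/243) = -207/100 + (2*√5)*(-1/243) = -207/100 - 2*√5/243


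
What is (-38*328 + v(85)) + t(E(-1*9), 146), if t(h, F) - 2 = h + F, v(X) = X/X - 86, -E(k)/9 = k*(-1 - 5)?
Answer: -12887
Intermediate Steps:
E(k) = 54*k (E(k) = -9*k*(-1 - 5) = -9*k*(-6) = -(-54)*k = 54*k)
v(X) = -85 (v(X) = 1 - 86 = -85)
t(h, F) = 2 + F + h (t(h, F) = 2 + (h + F) = 2 + (F + h) = 2 + F + h)
(-38*328 + v(85)) + t(E(-1*9), 146) = (-38*328 - 85) + (2 + 146 + 54*(-1*9)) = (-12464 - 85) + (2 + 146 + 54*(-9)) = -12549 + (2 + 146 - 486) = -12549 - 338 = -12887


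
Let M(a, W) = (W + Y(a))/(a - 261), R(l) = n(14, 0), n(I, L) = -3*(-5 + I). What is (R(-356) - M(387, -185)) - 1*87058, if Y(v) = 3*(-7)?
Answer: -5486252/63 ≈ -87083.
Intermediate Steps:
Y(v) = -21
n(I, L) = 15 - 3*I
R(l) = -27 (R(l) = 15 - 3*14 = 15 - 42 = -27)
M(a, W) = (-21 + W)/(-261 + a) (M(a, W) = (W - 21)/(a - 261) = (-21 + W)/(-261 + a))
(R(-356) - M(387, -185)) - 1*87058 = (-27 - (-21 - 185)/(-261 + 387)) - 1*87058 = (-27 - (-206)/126) - 87058 = (-27 - 1*(-103/63)) - 87058 = (-27 + 103/63) - 87058 = -1598/63 - 87058 = -5486252/63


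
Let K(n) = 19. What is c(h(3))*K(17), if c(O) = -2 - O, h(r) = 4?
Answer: -114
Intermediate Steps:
c(h(3))*K(17) = (-2 - 1*4)*19 = (-2 - 4)*19 = -6*19 = -114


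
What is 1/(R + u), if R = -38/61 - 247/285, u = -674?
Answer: -915/618073 ≈ -0.0014804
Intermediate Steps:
R = -1363/915 (R = -38*1/61 - 247*1/285 = -38/61 - 13/15 = -1363/915 ≈ -1.4896)
1/(R + u) = 1/(-1363/915 - 674) = 1/(-618073/915) = -915/618073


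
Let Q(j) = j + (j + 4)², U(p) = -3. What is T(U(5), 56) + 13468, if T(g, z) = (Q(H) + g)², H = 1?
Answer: 13997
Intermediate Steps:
Q(j) = j + (4 + j)²
T(g, z) = (26 + g)² (T(g, z) = ((1 + (4 + 1)²) + g)² = ((1 + 5²) + g)² = ((1 + 25) + g)² = (26 + g)²)
T(U(5), 56) + 13468 = (26 - 3)² + 13468 = 23² + 13468 = 529 + 13468 = 13997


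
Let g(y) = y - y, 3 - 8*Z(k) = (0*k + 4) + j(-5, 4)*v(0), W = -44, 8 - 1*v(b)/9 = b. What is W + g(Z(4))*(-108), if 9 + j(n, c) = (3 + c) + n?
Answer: -44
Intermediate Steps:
j(n, c) = -6 + c + n (j(n, c) = -9 + ((3 + c) + n) = -9 + (3 + c + n) = -6 + c + n)
v(b) = 72 - 9*b
Z(k) = 503/8 (Z(k) = 3/8 - ((0*k + 4) + (-6 + 4 - 5)*(72 - 9*0))/8 = 3/8 - ((0 + 4) - 7*(72 + 0))/8 = 3/8 - (4 - 7*72)/8 = 3/8 - (4 - 504)/8 = 3/8 - ⅛*(-500) = 3/8 + 125/2 = 503/8)
g(y) = 0
W + g(Z(4))*(-108) = -44 + 0*(-108) = -44 + 0 = -44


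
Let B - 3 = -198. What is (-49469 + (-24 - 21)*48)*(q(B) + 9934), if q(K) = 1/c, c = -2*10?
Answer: -10257598091/20 ≈ -5.1288e+8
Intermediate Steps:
B = -195 (B = 3 - 198 = -195)
c = -20
q(K) = -1/20 (q(K) = 1/(-20) = -1/20)
(-49469 + (-24 - 21)*48)*(q(B) + 9934) = (-49469 + (-24 - 21)*48)*(-1/20 + 9934) = (-49469 - 45*48)*(198679/20) = (-49469 - 2160)*(198679/20) = -51629*198679/20 = -10257598091/20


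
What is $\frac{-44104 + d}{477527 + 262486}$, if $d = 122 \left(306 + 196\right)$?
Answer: $\frac{17140}{740013} \approx 0.023162$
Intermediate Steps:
$d = 61244$ ($d = 122 \cdot 502 = 61244$)
$\frac{-44104 + d}{477527 + 262486} = \frac{-44104 + 61244}{477527 + 262486} = \frac{17140}{740013}$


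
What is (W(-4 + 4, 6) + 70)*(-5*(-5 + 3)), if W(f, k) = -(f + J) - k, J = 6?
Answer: 580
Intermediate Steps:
W(f, k) = -6 - f - k (W(f, k) = -(f + 6) - k = -(6 + f) - k = (-6 - f) - k = -6 - f - k)
(W(-4 + 4, 6) + 70)*(-5*(-5 + 3)) = ((-6 - (-4 + 4) - 1*6) + 70)*(-5*(-5 + 3)) = ((-6 - 1*0 - 6) + 70)*(-5*(-2)) = ((-6 + 0 - 6) + 70)*10 = (-12 + 70)*10 = 58*10 = 580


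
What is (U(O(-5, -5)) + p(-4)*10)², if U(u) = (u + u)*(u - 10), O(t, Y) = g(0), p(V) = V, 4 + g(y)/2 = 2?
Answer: 5184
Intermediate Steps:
g(y) = -4 (g(y) = -8 + 2*2 = -8 + 4 = -4)
O(t, Y) = -4
U(u) = 2*u*(-10 + u) (U(u) = (2*u)*(-10 + u) = 2*u*(-10 + u))
(U(O(-5, -5)) + p(-4)*10)² = (2*(-4)*(-10 - 4) - 4*10)² = (2*(-4)*(-14) - 40)² = (112 - 40)² = 72² = 5184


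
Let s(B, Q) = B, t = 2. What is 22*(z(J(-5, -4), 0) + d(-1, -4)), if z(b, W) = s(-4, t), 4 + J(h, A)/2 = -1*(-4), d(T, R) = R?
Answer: -176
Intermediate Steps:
J(h, A) = 0 (J(h, A) = -8 + 2*(-1*(-4)) = -8 + 2*4 = -8 + 8 = 0)
z(b, W) = -4
22*(z(J(-5, -4), 0) + d(-1, -4)) = 22*(-4 - 4) = 22*(-8) = -176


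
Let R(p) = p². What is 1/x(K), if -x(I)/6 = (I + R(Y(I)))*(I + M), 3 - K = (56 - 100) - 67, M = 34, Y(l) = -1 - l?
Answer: -1/11845032 ≈ -8.4424e-8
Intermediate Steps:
K = 114 (K = 3 - ((56 - 100) - 67) = 3 - (-44 - 67) = 3 - 1*(-111) = 3 + 111 = 114)
x(I) = -6*(34 + I)*(I + (-1 - I)²) (x(I) = -6*(I + (-1 - I)²)*(I + 34) = -6*(I + (-1 - I)²)*(34 + I) = -6*(34 + I)*(I + (-1 - I)²))
1/x(K) = 1/(-204 - 618*114 - 222*114² - 6*114³) = 1/(-204 - 70452 - 222*12996 - 6*1481544) = 1/(-204 - 70452 - 2885112 - 8889264) = 1/(-11845032) = -1/11845032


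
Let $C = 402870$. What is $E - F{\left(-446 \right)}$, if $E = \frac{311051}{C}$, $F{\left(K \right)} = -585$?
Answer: $\frac{18153077}{30990} \approx 585.77$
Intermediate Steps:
$E = \frac{23927}{30990}$ ($E = \frac{311051}{402870} = 311051 \cdot \frac{1}{402870} = \frac{23927}{30990} \approx 0.77209$)
$E - F{\left(-446 \right)} = \frac{23927}{30990} - -585 = \frac{23927}{30990} + 585 = \frac{18153077}{30990}$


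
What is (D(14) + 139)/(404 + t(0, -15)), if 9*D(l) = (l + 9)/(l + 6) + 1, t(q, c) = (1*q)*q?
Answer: 25063/72720 ≈ 0.34465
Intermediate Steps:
t(q, c) = q² (t(q, c) = q*q = q²)
D(l) = ⅑ + (9 + l)/(9*(6 + l)) (D(l) = ((l + 9)/(l + 6) + 1)/9 = ((9 + l)/(6 + l) + 1)/9 = (1 + (9 + l)/(6 + l))/9 = ⅑ + (9 + l)/(9*(6 + l)))
(D(14) + 139)/(404 + t(0, -15)) = ((15 + 2*14)/(9*(6 + 14)) + 139)/(404 + 0²) = ((⅑)*(15 + 28)/20 + 139)/(404 + 0) = ((⅑)*(1/20)*43 + 139)/404 = (43/180 + 139)*(1/404) = (25063/180)*(1/404) = 25063/72720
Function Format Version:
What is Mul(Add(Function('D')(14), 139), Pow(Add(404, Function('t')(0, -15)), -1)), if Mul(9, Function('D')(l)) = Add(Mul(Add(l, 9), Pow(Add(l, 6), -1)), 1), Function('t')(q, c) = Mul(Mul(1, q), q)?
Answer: Rational(25063, 72720) ≈ 0.34465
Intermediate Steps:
Function('t')(q, c) = Pow(q, 2) (Function('t')(q, c) = Mul(q, q) = Pow(q, 2))
Function('D')(l) = Add(Rational(1, 9), Mul(Rational(1, 9), Pow(Add(6, l), -1), Add(9, l))) (Function('D')(l) = Mul(Rational(1, 9), Add(Mul(Add(l, 9), Pow(Add(l, 6), -1)), 1)) = Mul(Rational(1, 9), Add(Mul(Add(9, l), Pow(Add(6, l), -1)), 1)) = Mul(Rational(1, 9), Add(Mul(Pow(Add(6, l), -1), Add(9, l)), 1)) = Mul(Rational(1, 9), Add(1, Mul(Pow(Add(6, l), -1), Add(9, l)))) = Add(Rational(1, 9), Mul(Rational(1, 9), Pow(Add(6, l), -1), Add(9, l))))
Mul(Add(Function('D')(14), 139), Pow(Add(404, Function('t')(0, -15)), -1)) = Mul(Add(Mul(Rational(1, 9), Pow(Add(6, 14), -1), Add(15, Mul(2, 14))), 139), Pow(Add(404, Pow(0, 2)), -1)) = Mul(Add(Mul(Rational(1, 9), Pow(20, -1), Add(15, 28)), 139), Pow(Add(404, 0), -1)) = Mul(Add(Mul(Rational(1, 9), Rational(1, 20), 43), 139), Pow(404, -1)) = Mul(Add(Rational(43, 180), 139), Rational(1, 404)) = Mul(Rational(25063, 180), Rational(1, 404)) = Rational(25063, 72720)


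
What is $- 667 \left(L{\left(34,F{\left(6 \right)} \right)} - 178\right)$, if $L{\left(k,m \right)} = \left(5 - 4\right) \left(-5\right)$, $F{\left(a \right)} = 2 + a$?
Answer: $122061$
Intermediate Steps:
$L{\left(k,m \right)} = -5$ ($L{\left(k,m \right)} = 1 \left(-5\right) = -5$)
$- 667 \left(L{\left(34,F{\left(6 \right)} \right)} - 178\right) = - 667 \left(-5 - 178\right) = \left(-667\right) \left(-183\right) = 122061$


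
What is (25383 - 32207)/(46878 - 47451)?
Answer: 6824/573 ≈ 11.909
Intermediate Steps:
(25383 - 32207)/(46878 - 47451) = -6824/(-573) = -6824*(-1/573) = 6824/573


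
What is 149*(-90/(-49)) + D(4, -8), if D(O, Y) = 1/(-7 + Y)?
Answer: 201101/735 ≈ 273.61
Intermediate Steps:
149*(-90/(-49)) + D(4, -8) = 149*(-90/(-49)) + 1/(-7 - 8) = 149*(-90*(-1/49)) + 1/(-15) = 149*(90/49) - 1/15 = 13410/49 - 1/15 = 201101/735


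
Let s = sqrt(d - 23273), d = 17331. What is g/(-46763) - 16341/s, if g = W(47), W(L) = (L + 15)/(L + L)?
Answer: -31/2197861 + 16341*I*sqrt(5942)/5942 ≈ -1.4105e-5 + 211.99*I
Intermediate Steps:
W(L) = (15 + L)/(2*L) (W(L) = (15 + L)/((2*L)) = (15 + L)*(1/(2*L)) = (15 + L)/(2*L))
g = 31/47 (g = (1/2)*(15 + 47)/47 = (1/2)*(1/47)*62 = 31/47 ≈ 0.65957)
s = I*sqrt(5942) (s = sqrt(17331 - 23273) = sqrt(-5942) = I*sqrt(5942) ≈ 77.084*I)
g/(-46763) - 16341/s = (31/47)/(-46763) - 16341*(-I*sqrt(5942)/5942) = (31/47)*(-1/46763) - (-16341)*I*sqrt(5942)/5942 = -31/2197861 + 16341*I*sqrt(5942)/5942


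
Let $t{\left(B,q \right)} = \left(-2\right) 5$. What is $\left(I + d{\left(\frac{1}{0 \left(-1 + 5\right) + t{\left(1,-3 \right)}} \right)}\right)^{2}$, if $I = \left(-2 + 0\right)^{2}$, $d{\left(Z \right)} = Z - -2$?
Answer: $\frac{3481}{100} \approx 34.81$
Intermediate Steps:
$t{\left(B,q \right)} = -10$
$d{\left(Z \right)} = 2 + Z$ ($d{\left(Z \right)} = Z + 2 = 2 + Z$)
$I = 4$ ($I = \left(-2\right)^{2} = 4$)
$\left(I + d{\left(\frac{1}{0 \left(-1 + 5\right) + t{\left(1,-3 \right)}} \right)}\right)^{2} = \left(4 + \left(2 + \frac{1}{0 \left(-1 + 5\right) - 10}\right)\right)^{2} = \left(4 + \left(2 + \frac{1}{0 \cdot 4 - 10}\right)\right)^{2} = \left(4 + \left(2 + \frac{1}{0 - 10}\right)\right)^{2} = \left(4 + \left(2 + \frac{1}{-10}\right)\right)^{2} = \left(4 + \left(2 - \frac{1}{10}\right)\right)^{2} = \left(4 + \frac{19}{10}\right)^{2} = \left(\frac{59}{10}\right)^{2} = \frac{3481}{100}$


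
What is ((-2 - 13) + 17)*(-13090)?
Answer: -26180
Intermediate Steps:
((-2 - 13) + 17)*(-13090) = (-15 + 17)*(-13090) = 2*(-13090) = -26180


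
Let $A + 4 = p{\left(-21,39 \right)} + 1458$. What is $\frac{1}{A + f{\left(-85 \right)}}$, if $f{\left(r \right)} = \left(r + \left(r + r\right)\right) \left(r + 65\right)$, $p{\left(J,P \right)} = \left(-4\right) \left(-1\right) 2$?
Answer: $\frac{1}{6562} \approx 0.00015239$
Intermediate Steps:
$p{\left(J,P \right)} = 8$ ($p{\left(J,P \right)} = 4 \cdot 2 = 8$)
$A = 1462$ ($A = -4 + \left(8 + 1458\right) = -4 + 1466 = 1462$)
$f{\left(r \right)} = 3 r \left(65 + r\right)$ ($f{\left(r \right)} = \left(r + 2 r\right) \left(65 + r\right) = 3 r \left(65 + r\right)$)
$\frac{1}{A + f{\left(-85 \right)}} = \frac{1}{1462 + 3 \left(-85\right) \left(65 - 85\right)} = \frac{1}{1462 + 3 \left(-85\right) \left(-20\right)} = \frac{1}{1462 + 5100} = \frac{1}{6562}$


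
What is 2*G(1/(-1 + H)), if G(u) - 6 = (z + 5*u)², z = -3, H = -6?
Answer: 1940/49 ≈ 39.592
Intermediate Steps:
G(u) = 6 + (-3 + 5*u)²
2*G(1/(-1 + H)) = 2*(6 + (-3 + 5/(-1 - 6))²) = 2*(6 + (-3 + 5/(-7))²) = 2*(6 + (-3 + 5*(-⅐))²) = 2*(6 + (-3 - 5/7)²) = 2*(6 + (-26/7)²) = 2*(6 + 676/49) = 2*(970/49) = 1940/49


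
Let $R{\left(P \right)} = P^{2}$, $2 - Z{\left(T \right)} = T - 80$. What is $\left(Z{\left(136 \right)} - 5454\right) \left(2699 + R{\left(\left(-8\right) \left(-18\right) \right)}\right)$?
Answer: $-129079980$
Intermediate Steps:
$Z{\left(T \right)} = 82 - T$ ($Z{\left(T \right)} = 2 - \left(T - 80\right) = 2 - \left(-80 + T\right) = 82 - T$)
$\left(Z{\left(136 \right)} - 5454\right) \left(2699 + R{\left(\left(-8\right) \left(-18\right) \right)}\right) = \left(\left(82 - 136\right) - 5454\right) \left(2699 + \left(\left(-8\right) \left(-18\right)\right)^{2}\right) = \left(\left(82 - 136\right) - 5454\right) \left(2699 + 144^{2}\right) = \left(-54 - 5454\right) \left(2699 + 20736\right) = \left(-5508\right) 23435 = -129079980$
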